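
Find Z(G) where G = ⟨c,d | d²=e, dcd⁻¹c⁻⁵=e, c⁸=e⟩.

An element z ∈ Z(G) iff z commutes with every generator.
For example c² is central: (c²)·c = c³ = c·(c²); (c²)·d = c²d = d·(c²).
Whereas c ∉ Z(G) since c·d = cd ≠ c⁵d = d·c.
Checking each of the 16 elements this way gives Z(G) = {e, c², c⁴, c⁶}, of order 4.

Answer: {e, c², c⁴, c⁶}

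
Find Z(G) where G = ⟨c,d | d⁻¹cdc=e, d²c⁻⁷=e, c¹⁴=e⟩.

An element z ∈ Z(G) iff z commutes with every generator.
For example c⁷ is central: (c⁷)·c = c⁸ = c·(c⁷); (c⁷)·d = d⁻¹ = d·(c⁷).
Whereas c ∉ Z(G) since c·d = cd ≠ c⁶d⁻¹ = d·c.
Checking each of the 28 elements this way gives Z(G) = {e, c⁷}, of order 2.

Answer: {e, c⁷}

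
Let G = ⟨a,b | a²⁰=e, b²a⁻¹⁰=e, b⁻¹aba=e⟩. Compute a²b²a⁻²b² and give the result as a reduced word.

Multiply left to right, reducing at each step:
  (a²) · b² = a¹²
  (a¹²) · a⁻² = a¹⁰
  (a¹⁰) · b² = e

Answer: e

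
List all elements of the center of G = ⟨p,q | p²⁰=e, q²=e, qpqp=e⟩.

An element z ∈ Z(G) iff z commutes with every generator.
For example p¹⁰ is central: (p¹⁰)·p = p¹¹ = p·(p¹⁰); (p¹⁰)·q = p¹⁰q = q·(p¹⁰).
Whereas p ∉ Z(G) since p·q = pq ≠ p¹⁹q = q·p.
Checking each of the 40 elements this way gives Z(G) = {e, p¹⁰}, of order 2.

Answer: {e, p¹⁰}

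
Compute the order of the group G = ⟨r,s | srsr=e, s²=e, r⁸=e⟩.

Enumerate words in the generators, reducing via the relations: the distinct elements are
  {e, r, s, rs, r², r³, r⁴, r⁵, r⁶, r⁷, r²s, r³s, r⁴s, r⁵s, r⁶s, r⁷s}.
No further products give new elements, so |G| = 16.

Answer: 16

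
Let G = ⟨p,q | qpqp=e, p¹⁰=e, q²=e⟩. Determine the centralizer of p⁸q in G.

⟨p⁸q⟩ ⊆ C_G(p⁸q) since powers of p⁸q commute with p⁸q; so |C_G(p⁸q)| ≥ |⟨p⁸q⟩| = 2.
By orbit–stabilizer, |C_G(p⁸q)| = |G| / |conj. class of p⁸q| = 20 / 5 = 4.
The 4 elements commuting with p⁸q are {e, p⁵, p³q, p⁸q}.

Answer: {e, p⁵, p³q, p⁸q}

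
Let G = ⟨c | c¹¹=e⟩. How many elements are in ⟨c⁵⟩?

|⟨c⁵⟩| equals the order of c⁵. Compute successive powers until reaching e:
  (c⁵)¹ = c⁵, (c⁵)² = c¹⁰, (c⁵)³ = c⁴, (c⁵)⁴ = c⁹, (c⁵)⁵ = c³, (c⁵)⁶ = c⁸, (c⁵)⁷ = c², (c⁵)⁸ = c⁷, (c⁵)⁹ = c, (c⁵)¹⁰ = c⁶, (c⁵)¹¹ = e.
The smallest positive k with (c⁵)ᵏ = e is 11, so |⟨c⁵⟩| = 11.

Answer: 11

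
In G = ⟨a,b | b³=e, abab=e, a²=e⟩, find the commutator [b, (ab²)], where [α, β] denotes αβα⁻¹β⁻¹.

[b, (ab²)] = b·(ab²)·b⁻¹·(ab²)⁻¹.
  b · (ab²) = ab
  (ab) · (b²) = a
  a · (ab²) = b²

Answer: b²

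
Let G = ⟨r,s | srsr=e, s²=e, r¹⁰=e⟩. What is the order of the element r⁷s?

Compute successive powers until reaching e:
  (r⁷s)¹ = r⁷s, (r⁷s)² = e.
The smallest positive k with (r⁷s)ᵏ = e is 2.

Answer: 2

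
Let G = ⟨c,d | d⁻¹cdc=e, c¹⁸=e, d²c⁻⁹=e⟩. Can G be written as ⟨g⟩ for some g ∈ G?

Every cyclic group is abelian. But c·d = cd while d·c = c⁸d⁻¹, so c·d ≠ d·c and G is not abelian. Hence G is not cyclic.

Answer: No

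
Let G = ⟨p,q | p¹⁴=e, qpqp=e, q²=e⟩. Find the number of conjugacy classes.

The conjugacy classes (representative and size) are:
  [e] (size 1), [p¹³] (size 2), [p²] (size 2), [p³] (size 2), [p¹⁰] (size 2), [p⁵] (size 2), [p⁸] (size 2), [p⁷] (size 1), [p⁶q] (size 7), [p⁹q] (size 7).
Class equation: 1 + 2 + 2 + 2 + 2 + 2 + 2 + 1 + 7 + 7 = 28 = |G|. So G has 10 conjugacy classes.

Answer: 10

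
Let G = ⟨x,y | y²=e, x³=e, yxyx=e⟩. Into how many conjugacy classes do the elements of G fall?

The conjugacy classes (representative and size) are:
  [e] (size 1), [x] (size 2), [xy] (size 3).
Class equation: 1 + 2 + 3 = 6 = |G|. So G has 3 conjugacy classes.

Answer: 3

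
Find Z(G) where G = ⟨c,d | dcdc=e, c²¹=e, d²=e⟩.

An element z ∈ Z(G) iff z commutes with every generator.
For example e is central: e·c = c = c·e; e·d = d = d·e.
Whereas c ∉ Z(G) since c·d = cd ≠ c²⁰d = d·c.
Checking each of the 42 elements this way gives Z(G) = {e}, of order 1.

Answer: {e}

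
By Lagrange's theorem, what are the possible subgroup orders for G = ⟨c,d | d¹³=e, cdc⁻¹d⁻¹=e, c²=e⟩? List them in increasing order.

|G| = 26 = 2 · 13. By Lagrange's theorem the order of any subgroup divides 26; the divisors of 26 are 1, 2, 13, 26.

Answer: 1, 2, 13, 26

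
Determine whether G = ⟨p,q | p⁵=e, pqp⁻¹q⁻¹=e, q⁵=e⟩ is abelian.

Each pair of generators commutes: p·q = pq = q·p. Since the generators pairwise commute, every element of G commutes with every other, so G is abelian.

Answer: Yes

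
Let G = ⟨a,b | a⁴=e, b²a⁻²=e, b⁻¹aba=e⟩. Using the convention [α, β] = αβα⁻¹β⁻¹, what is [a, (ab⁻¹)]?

[a, (ab⁻¹)] = a·(ab⁻¹)·a⁻¹·(ab⁻¹)⁻¹.
  a · (ab⁻¹) = b
  b · (a³) = ab
  (ab) · (ab) = a²

Answer: a²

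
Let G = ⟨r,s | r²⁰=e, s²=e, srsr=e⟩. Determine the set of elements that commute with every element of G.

An element z ∈ Z(G) iff z commutes with every generator.
For example r¹⁰ is central: (r¹⁰)·r = r¹¹ = r·(r¹⁰); (r¹⁰)·s = r¹⁰s = s·(r¹⁰).
Whereas r ∉ Z(G) since r·s = rs ≠ r¹⁹s = s·r.
Checking each of the 40 elements this way gives Z(G) = {e, r¹⁰}, of order 2.

Answer: {e, r¹⁰}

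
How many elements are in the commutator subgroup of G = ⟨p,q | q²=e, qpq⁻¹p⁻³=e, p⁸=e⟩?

G' = [G, G] is generated by all commutators. The generator-pair commutators are: [p, q] = p⁶.
The subgroup they normally generate is {e, p², p⁴, p⁶}, of order 4.
Check: |G/G'| = 16/4 = 4 is the order of the abelianisation.

Answer: 4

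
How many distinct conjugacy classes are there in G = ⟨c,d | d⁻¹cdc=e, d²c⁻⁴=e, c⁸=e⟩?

The conjugacy classes (representative and size) are:
  [e] (size 1), [c⁷] (size 2), [c⁶] (size 2), [c³] (size 2), [c⁴] (size 1), [c²d⁻¹] (size 4), [c³d⁻¹] (size 4).
Class equation: 1 + 2 + 2 + 2 + 1 + 4 + 4 = 16 = |G|. So G has 7 conjugacy classes.

Answer: 7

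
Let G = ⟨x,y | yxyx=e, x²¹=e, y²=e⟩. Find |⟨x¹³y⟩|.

|⟨x¹³y⟩| equals the order of x¹³y. Compute successive powers until reaching e:
  (x¹³y)¹ = x¹³y, (x¹³y)² = e.
The smallest positive k with (x¹³y)ᵏ = e is 2, so |⟨x¹³y⟩| = 2.

Answer: 2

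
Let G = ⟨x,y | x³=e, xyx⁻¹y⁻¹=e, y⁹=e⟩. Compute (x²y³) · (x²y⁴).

Compute (x²y³) · (x²y⁴) by multiplying left to right and reducing via the relations at each step:
  (x²y³) · x² = xy³
  (xy³) · y⁴ = xy⁷

Answer: xy⁷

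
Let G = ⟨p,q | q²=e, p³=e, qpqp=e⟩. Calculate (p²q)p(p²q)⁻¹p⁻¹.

[(p²q), p] = (p²q)·p·(p²q)⁻¹·p⁻¹.
  (p²q) · p = pq
  (pq) · (p²q) = p²
  (p²) · (p²) = p

Answer: p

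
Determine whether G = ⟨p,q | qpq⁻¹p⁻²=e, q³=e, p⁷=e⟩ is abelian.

p·q = pq but q·p = p²q, so p·q ≠ q·p and G is not abelian.

Answer: No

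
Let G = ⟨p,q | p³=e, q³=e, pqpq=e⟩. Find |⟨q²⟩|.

|⟨q²⟩| equals the order of q². Compute successive powers until reaching e:
  (q²)¹ = q², (q²)² = q, (q²)³ = e.
The smallest positive k with (q²)ᵏ = e is 3, so |⟨q²⟩| = 3.

Answer: 3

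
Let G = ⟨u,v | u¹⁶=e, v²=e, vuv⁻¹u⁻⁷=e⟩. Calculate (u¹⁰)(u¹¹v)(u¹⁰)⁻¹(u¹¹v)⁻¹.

[(u¹⁰), (u¹¹v)] = (u¹⁰)·(u¹¹v)·(u¹⁰)⁻¹·(u¹¹v)⁻¹.
  (u¹⁰) · (u¹¹v) = u⁵v
  (u⁵v) · (u⁶) = u¹⁵v
  (u¹⁵v) · (u³v) = u⁴

Answer: u⁴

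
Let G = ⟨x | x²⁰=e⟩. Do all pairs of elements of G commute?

G has a single generator, so G is cyclic and hence abelian.

Answer: Yes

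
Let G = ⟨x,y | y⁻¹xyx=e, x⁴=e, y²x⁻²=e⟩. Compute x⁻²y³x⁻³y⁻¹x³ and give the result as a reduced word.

Multiply left to right, reducing at each step:
  (x²) · y³ = y
  y · x⁻³ = xy⁻¹
  (xy⁻¹) · y⁻¹ = x³
  (x³) · x³ = x²

Answer: x²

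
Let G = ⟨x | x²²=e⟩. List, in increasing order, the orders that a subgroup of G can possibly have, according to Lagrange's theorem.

|G| = 22 = 2 · 11. By Lagrange's theorem the order of any subgroup divides 22; the divisors of 22 are 1, 2, 11, 22.

Answer: 1, 2, 11, 22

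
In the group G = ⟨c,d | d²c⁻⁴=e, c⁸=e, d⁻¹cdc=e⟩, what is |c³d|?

Compute successive powers until reaching e:
  (c³d)¹ = c³d, (c³d)² = c⁴, (c³d)³ = c³d⁻¹, (c³d)⁴ = e.
The smallest positive k with (c³d)ᵏ = e is 4.

Answer: 4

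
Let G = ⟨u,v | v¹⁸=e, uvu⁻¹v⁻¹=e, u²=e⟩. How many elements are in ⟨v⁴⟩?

|⟨v⁴⟩| equals the order of v⁴. Compute successive powers until reaching e:
  (v⁴)¹ = v⁴, (v⁴)² = v⁸, (v⁴)³ = v¹², (v⁴)⁴ = v¹⁶, (v⁴)⁵ = v², (v⁴)⁶ = v⁶, (v⁴)⁷ = v¹⁰, (v⁴)⁸ = v¹⁴, (v⁴)⁹ = e.
The smallest positive k with (v⁴)ᵏ = e is 9, so |⟨v⁴⟩| = 9.

Answer: 9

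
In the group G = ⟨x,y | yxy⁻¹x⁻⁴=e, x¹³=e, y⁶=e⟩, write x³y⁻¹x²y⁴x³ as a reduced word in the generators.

Multiply left to right, reducing at each step:
  (x³) · y⁻¹ = x³y⁵
  (x³y⁵) · x² = x¹⁰y⁵
  (x¹⁰y⁵) · y⁴ = x¹⁰y³
  (x¹⁰y³) · x³ = x⁷y³

Answer: x⁷y³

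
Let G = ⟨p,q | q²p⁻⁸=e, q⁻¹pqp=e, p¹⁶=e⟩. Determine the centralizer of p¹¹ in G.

⟨p¹¹⟩ ⊆ C_G(p¹¹) since powers of p¹¹ commute with p¹¹; so |C_G(p¹¹)| ≥ |⟨p¹¹⟩| = 16.
By orbit–stabilizer, |C_G(p¹¹)| = |G| / |conj. class of p¹¹| = 32 / 2 = 16.
The 16 elements commuting with p¹¹ are {e, p, p², p³, p⁴, p⁵, p⁶, p⁷, p⁸, p⁹, p¹⁰, p¹¹, p¹², p¹³, p¹⁴, p¹⁵}.

Answer: {e, p, p², p³, p⁴, p⁵, p⁶, p⁷, p⁸, p⁹, p¹⁰, p¹¹, p¹², p¹³, p¹⁴, p¹⁵}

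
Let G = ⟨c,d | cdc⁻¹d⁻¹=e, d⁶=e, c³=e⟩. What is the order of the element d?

Compute successive powers until reaching e:
  d¹ = d, d² = d², d³ = d³, d⁴ = d⁴, d⁵ = d⁵, d⁶ = e.
The smallest positive k with dᵏ = e is 6.

Answer: 6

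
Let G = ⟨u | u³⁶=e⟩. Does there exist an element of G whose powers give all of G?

|G| = 36. The element u has order 36 (its powers give 36 distinct elements), so ⟨u⟩ = G and G is cyclic.

Answer: Yes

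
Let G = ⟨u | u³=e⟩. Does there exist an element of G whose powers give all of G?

|G| = 3. The element u has order 3 (its powers give 3 distinct elements), so ⟨u⟩ = G and G is cyclic.

Answer: Yes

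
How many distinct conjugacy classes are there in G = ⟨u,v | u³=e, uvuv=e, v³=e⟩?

The conjugacy classes (representative and size) are:
  [e] (size 1), [vu²] (size 4), [v²u] (size 4), [u²v²] (size 3).
Class equation: 1 + 4 + 4 + 3 = 12 = |G|. So G has 4 conjugacy classes.

Answer: 4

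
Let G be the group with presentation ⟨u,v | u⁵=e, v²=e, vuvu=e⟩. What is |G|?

Enumerate words in the generators, reducing via the relations: the distinct elements are
  {e, u, v, uv, u², u³, u⁴, u²v, u³v, u⁴v}.
No further products give new elements, so |G| = 10.

Answer: 10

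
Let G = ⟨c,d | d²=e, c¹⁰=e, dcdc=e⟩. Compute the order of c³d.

Compute successive powers until reaching e:
  (c³d)¹ = c³d, (c³d)² = e.
The smallest positive k with (c³d)ᵏ = e is 2.

Answer: 2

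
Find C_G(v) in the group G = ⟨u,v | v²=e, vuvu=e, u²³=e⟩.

⟨v⟩ ⊆ C_G(v) since powers of v commute with v; so |C_G(v)| ≥ |⟨v⟩| = 2.
By orbit–stabilizer, |C_G(v)| = |G| / |conj. class of v| = 46 / 23 = 2.
The 2 elements commuting with v are {e, v}.

Answer: {e, v}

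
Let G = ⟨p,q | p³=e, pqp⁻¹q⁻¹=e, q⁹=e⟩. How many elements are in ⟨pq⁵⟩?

|⟨pq⁵⟩| equals the order of pq⁵. Compute successive powers until reaching e:
  (pq⁵)¹ = pq⁵, (pq⁵)² = p²q, (pq⁵)³ = q⁶, (pq⁵)⁴ = pq², (pq⁵)⁵ = p²q⁷, (pq⁵)⁶ = q³, (pq⁵)⁷ = pq⁸, (pq⁵)⁸ = p²q⁴, (pq⁵)⁹ = e.
The smallest positive k with (pq⁵)ᵏ = e is 9, so |⟨pq⁵⟩| = 9.

Answer: 9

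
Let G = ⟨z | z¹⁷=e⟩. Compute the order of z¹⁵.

Compute successive powers until reaching e:
  (z¹⁵)¹ = z¹⁵, (z¹⁵)² = z¹³, (z¹⁵)³ = z¹¹, (z¹⁵)⁴ = z⁹, (z¹⁵)⁵ = z⁷, (z¹⁵)⁶ = z⁵, (z¹⁵)⁷ = z³, (z¹⁵)⁸ = z, (z¹⁵)⁹ = z¹⁶, (z¹⁵)¹⁰ = z¹⁴, (z¹⁵)¹¹ = z¹², (z¹⁵)¹² = z¹⁰, (z¹⁵)¹³ = z⁸, (z¹⁵)¹⁴ = z⁶, (z¹⁵)¹⁵ = z⁴, (z¹⁵)¹⁶ = z², (z¹⁵)¹⁷ = e.
The smallest positive k with (z¹⁵)ᵏ = e is 17.

Answer: 17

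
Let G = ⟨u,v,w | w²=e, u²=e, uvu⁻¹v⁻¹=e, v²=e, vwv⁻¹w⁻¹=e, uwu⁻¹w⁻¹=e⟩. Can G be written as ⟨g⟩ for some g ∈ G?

|G| = 8, but the maximum element order in G is 2 < 8. No single element generates all of G, so G is not cyclic.

Answer: No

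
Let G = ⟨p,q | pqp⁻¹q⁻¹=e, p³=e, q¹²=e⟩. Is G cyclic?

|G| = 36, but the maximum element order in G is 12 < 36. No single element generates all of G, so G is not cyclic.

Answer: No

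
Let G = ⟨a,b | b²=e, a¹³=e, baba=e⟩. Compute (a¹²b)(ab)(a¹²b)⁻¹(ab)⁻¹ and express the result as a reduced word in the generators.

[(a¹²b), (ab)] = (a¹²b)·(ab)·(a¹²b)⁻¹·(ab)⁻¹.
  (a¹²b) · (ab) = a¹¹
  (a¹¹) · (a¹²b) = a¹⁰b
  (a¹⁰b) · (ab) = a⁹

Answer: a⁹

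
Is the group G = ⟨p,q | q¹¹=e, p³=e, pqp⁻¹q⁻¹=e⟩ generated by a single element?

|G| = 33. The element pq has order 33 (its powers give 33 distinct elements), so ⟨pq⟩ = G and G is cyclic.

Answer: Yes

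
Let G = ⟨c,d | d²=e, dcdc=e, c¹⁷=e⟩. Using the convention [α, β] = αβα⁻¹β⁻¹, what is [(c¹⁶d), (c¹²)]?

[(c¹⁶d), (c¹²)] = (c¹⁶d)·(c¹²)·(c¹⁶d)⁻¹·(c¹²)⁻¹.
  (c¹⁶d) · (c¹²) = c⁴d
  (c⁴d) · (c¹⁶d) = c⁵
  (c⁵) · (c⁵) = c¹⁰

Answer: c¹⁰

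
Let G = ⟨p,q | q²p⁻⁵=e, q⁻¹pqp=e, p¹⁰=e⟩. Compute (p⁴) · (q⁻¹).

Compute (p⁴) · (q⁻¹) by multiplying left to right and reducing via the relations at each step:
  (p⁴) · q⁻¹ = p⁴q⁻¹

Answer: p⁴q⁻¹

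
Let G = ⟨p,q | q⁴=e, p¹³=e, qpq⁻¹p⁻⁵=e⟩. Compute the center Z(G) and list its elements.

An element z ∈ Z(G) iff z commutes with every generator.
For example e is central: e·p = p = p·e; e·q = q = q·e.
Whereas p ∉ Z(G) since p·q = pq ≠ p⁵q = q·p.
Checking each of the 52 elements this way gives Z(G) = {e}, of order 1.

Answer: {e}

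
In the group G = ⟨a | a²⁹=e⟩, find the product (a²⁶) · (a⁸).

Compute (a²⁶) · (a⁸) by multiplying left to right and reducing via the relations at each step:
  (a²⁶) · a⁸ = a⁵

Answer: a⁵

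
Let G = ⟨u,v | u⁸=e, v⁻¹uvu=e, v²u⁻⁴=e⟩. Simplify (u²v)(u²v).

Compute (u²v) · (u²v) by multiplying left to right and reducing via the relations at each step:
  (u²v) · u² = v
  v · v = u⁴

Answer: u⁴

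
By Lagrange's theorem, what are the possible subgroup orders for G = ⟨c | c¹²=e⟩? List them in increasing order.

|G| = 12 = 2² · 3. By Lagrange's theorem the order of any subgroup divides 12; the divisors of 12 are 1, 2, 3, 4, 6, 12.

Answer: 1, 2, 3, 4, 6, 12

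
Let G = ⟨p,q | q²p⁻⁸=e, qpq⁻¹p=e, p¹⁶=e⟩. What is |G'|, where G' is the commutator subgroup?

G' = [G, G] is generated by all commutators. The generator-pair commutators are: [p, q] = p².
The subgroup they normally generate is {e, p², p⁴, p⁶, p⁸, p¹⁰, p¹², p¹⁴}, of order 8.
Check: |G/G'| = 32/8 = 4 is the order of the abelianisation.

Answer: 8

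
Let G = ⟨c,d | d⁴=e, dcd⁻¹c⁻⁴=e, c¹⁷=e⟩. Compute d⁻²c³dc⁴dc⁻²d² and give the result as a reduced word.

Multiply left to right, reducing at each step:
  (d²) · c³ = c¹⁴d²
  (c¹⁴d²) · d = c¹⁴d³
  (c¹⁴d³) · c⁴ = c¹⁵d³
  (c¹⁵d³) · d = c¹⁵
  (c¹⁵) · c⁻² = c¹³
  (c¹³) · d² = c¹³d²

Answer: c¹³d²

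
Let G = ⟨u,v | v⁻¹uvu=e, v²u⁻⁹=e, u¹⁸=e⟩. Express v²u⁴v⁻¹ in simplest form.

Multiply left to right, reducing at each step:
  (u⁹) · u⁴ = u¹³
  (u¹³) · v⁻¹ = u⁴v

Answer: u⁴v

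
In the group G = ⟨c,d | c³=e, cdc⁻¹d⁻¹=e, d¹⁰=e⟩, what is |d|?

Compute successive powers until reaching e:
  d¹ = d, d² = d², d³ = d³, d⁴ = d⁴, d⁵ = d⁵, d⁶ = d⁶, d⁷ = d⁷, d⁸ = d⁸, d⁹ = d⁹, d¹⁰ = e.
The smallest positive k with dᵏ = e is 10.

Answer: 10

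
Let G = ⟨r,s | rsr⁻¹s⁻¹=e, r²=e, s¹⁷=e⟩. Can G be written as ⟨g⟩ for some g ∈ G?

|G| = 34. The element rs has order 34 (its powers give 34 distinct elements), so ⟨rs⟩ = G and G is cyclic.

Answer: Yes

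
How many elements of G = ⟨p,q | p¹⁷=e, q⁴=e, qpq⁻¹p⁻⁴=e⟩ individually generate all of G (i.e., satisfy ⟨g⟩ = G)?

⟨g⟩ = G would require ord(g) = |G| = 68, but the maximum element order in G is 17 < 68. So G is not cyclic and no single element generates it: the count is 0.

Answer: 0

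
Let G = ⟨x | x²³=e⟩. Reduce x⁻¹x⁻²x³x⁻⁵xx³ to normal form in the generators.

Multiply left to right, reducing at each step:
  (x²²) · x⁻² = x²⁰
  (x²⁰) · x³ = e
  e · x⁻⁵ = x¹⁸
  (x¹⁸) · x = x¹⁹
  (x¹⁹) · x³ = x²²

Answer: x²²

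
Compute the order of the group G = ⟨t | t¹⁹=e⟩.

G is generated by a single element, so G is cyclic. The relator gives t¹⁹ = e and no smaller power is forced to be e, so the 19 powers {e, t, t², t³, t⁴, t⁵, t⁶, t⁷, t⁸, t⁹, t¹², t¹³, t¹¹, t¹⁰, t¹⁴, t¹⁵, t¹⁶, t¹⁷, t¹⁸} are distinct. Hence |G| = 19.

Answer: 19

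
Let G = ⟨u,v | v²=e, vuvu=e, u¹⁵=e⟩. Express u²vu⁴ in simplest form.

Multiply left to right, reducing at each step:
  (u²) · v = u²v
  (u²v) · u⁴ = u¹³v

Answer: u¹³v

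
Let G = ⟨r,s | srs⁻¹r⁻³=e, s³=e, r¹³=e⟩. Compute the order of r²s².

Compute successive powers until reaching e:
  (r²s²)¹ = r²s², (r²s²)² = r⁷s, (r²s²)³ = e.
The smallest positive k with (r²s²)ᵏ = e is 3.

Answer: 3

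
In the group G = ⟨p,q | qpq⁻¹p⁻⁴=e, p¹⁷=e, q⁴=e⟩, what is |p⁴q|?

Compute successive powers until reaching e:
  (p⁴q)¹ = p⁴q, (p⁴q)² = p³q², (p⁴q)³ = p¹⁶q³, (p⁴q)⁴ = e.
The smallest positive k with (p⁴q)ᵏ = e is 4.

Answer: 4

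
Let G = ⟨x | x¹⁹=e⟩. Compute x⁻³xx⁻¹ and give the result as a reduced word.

Multiply left to right, reducing at each step:
  (x¹⁶) · x = x¹⁷
  (x¹⁷) · x⁻¹ = x¹⁶

Answer: x¹⁶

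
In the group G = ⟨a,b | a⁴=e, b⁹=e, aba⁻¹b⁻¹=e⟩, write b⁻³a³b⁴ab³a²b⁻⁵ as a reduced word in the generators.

Multiply left to right, reducing at each step:
  (b⁶) · a³ = a³b⁶
  (a³b⁶) · b⁴ = a³b
  (a³b) · a = b
  b · b³ = b⁴
  (b⁴) · a² = a²b⁴
  (a²b⁴) · b⁻⁵ = a²b⁸

Answer: a²b⁸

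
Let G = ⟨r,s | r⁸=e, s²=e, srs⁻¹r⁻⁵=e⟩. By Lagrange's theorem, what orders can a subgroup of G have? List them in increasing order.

|G| = 16 = 2⁴. By Lagrange's theorem the order of any subgroup divides 16; the divisors of 16 are 1, 2, 4, 8, 16.

Answer: 1, 2, 4, 8, 16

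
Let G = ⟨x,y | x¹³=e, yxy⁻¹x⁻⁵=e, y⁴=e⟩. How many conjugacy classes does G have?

The conjugacy classes (representative and size) are:
  [e] (size 1), [x] (size 4), [x²] (size 4), [x⁹] (size 4), [x¹²y] (size 13), [x⁴y²] (size 13), [x¹²y³] (size 13).
Class equation: 1 + 4 + 4 + 4 + 13 + 13 + 13 = 52 = |G|. So G has 7 conjugacy classes.

Answer: 7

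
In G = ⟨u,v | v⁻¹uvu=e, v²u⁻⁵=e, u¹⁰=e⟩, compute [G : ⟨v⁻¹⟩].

First find ord(v⁻¹) by computing successive powers:
  (v⁻¹)¹ = v⁻¹, (v⁻¹)² = u⁵, (v⁻¹)³ = v, (v⁻¹)⁴ = e.
So |⟨v⁻¹⟩| = ord(v⁻¹) = 4. With |G| = 20, by Lagrange [G : ⟨v⁻¹⟩] = 20/4 = 5.

Answer: 5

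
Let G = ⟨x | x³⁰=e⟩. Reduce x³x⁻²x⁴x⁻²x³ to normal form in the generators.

Multiply left to right, reducing at each step:
  (x³) · x⁻² = x
  x · x⁴ = x⁵
  (x⁵) · x⁻² = x³
  (x³) · x³ = x⁶

Answer: x⁶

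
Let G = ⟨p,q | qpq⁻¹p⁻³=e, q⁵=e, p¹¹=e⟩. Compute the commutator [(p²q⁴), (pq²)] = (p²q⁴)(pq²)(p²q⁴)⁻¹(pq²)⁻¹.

[(p²q⁴), (pq²)] = (p²q⁴)·(pq²)·(p²q⁴)⁻¹·(pq²)⁻¹.
  (p²q⁴) · (pq²) = p⁶q
  (p⁶q) · (p⁵q) = p¹⁰q²
  (p¹⁰q²) · (p⁶q³) = p⁹

Answer: p⁹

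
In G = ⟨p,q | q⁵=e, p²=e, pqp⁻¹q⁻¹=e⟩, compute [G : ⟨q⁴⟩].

First find ord(q⁴) by computing successive powers:
  (q⁴)¹ = q⁴, (q⁴)² = q³, (q⁴)³ = q², (q⁴)⁴ = q, (q⁴)⁵ = e.
So |⟨q⁴⟩| = ord(q⁴) = 5. With |G| = 10, by Lagrange [G : ⟨q⁴⟩] = 10/5 = 2.

Answer: 2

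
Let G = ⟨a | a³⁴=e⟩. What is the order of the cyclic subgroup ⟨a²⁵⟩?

|⟨a²⁵⟩| equals the order of a²⁵. Compute successive powers until reaching e:
  (a²⁵)¹ = a²⁵, (a²⁵)² = a¹⁶, (a²⁵)³ = a⁷, (a²⁵)⁴ = a³², (a²⁵)⁵ = a²³, (a²⁵)⁶ = a¹⁴, (a²⁵)⁷ = a⁵, (a²⁵)⁸ = a³⁰, (a²⁵)⁹ = a²¹, (a²⁵)¹⁰ = a¹², (a²⁵)¹¹ = a³, (a²⁵)¹² = a²⁸, (a²⁵)¹³ = a¹⁹, (a²⁵)¹⁴ = a¹⁰, (a²⁵)¹⁵ = a, (a²⁵)¹⁶ = a²⁶, (a²⁵)¹⁷ = a¹⁷, (a²⁵)¹⁸ = a⁸, (a²⁵)¹⁹ = a³³, (a²⁵)²⁰ = a²⁴, (a²⁵)²¹ = a¹⁵, (a²⁵)²² = a⁶, (a²⁵)²³ = a³¹, (a²⁵)²⁴ = a²², (a²⁵)²⁵ = a¹³, (a²⁵)²⁶ = a⁴, (a²⁵)²⁷ = a²⁹, (a²⁵)²⁸ = a²⁰, (a²⁵)²⁹ = a¹¹, (a²⁵)³⁰ = a², (a²⁵)³¹ = a²⁷, (a²⁵)³² = a¹⁸, (a²⁵)³³ = a⁹, (a²⁵)³⁴ = e.
The smallest positive k with (a²⁵)ᵏ = e is 34, so |⟨a²⁵⟩| = 34.

Answer: 34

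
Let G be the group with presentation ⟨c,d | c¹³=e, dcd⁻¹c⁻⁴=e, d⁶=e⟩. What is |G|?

Enumerate words in the generators, reducing via the relations: the distinct elements are
  {c, d, e, cd, c², c³, c⁴, c⁵, c⁶, c⁷, c⁸, c⁹, d², d³, d⁴, d⁵, cd², cd³, cd⁴, cd⁵, c²d, c³d, c¹², c¹¹, c¹⁰, c⁴d, c⁵d, c⁶d, c⁷d, c⁸d, c⁹d, c²d², c²d³, c²d⁴, c²d⁵, c³d², c³d³, c³d⁴, c³d⁵, c¹²d, c¹¹d, c¹⁰d, c⁴d², c⁴d³, c⁴d⁴, c⁴d⁵, c⁵d², c⁵d³, c⁵d⁴, c⁵d⁵, c⁶d², c⁶d³, c⁶d⁴, c⁶d⁵, c⁷d², c⁷d³, c⁷d⁴, c⁷d⁵, c⁸d², c⁸d³, c⁸d⁴, c⁸d⁵, c⁹d², c⁹d³, c⁹d⁴, c⁹d⁵, c¹²d², c¹²d³, c¹²d⁴, c¹²d⁵, c¹¹d², c¹¹d³, c¹¹d⁴, c¹¹d⁵, c¹⁰d², c¹⁰d³, c¹⁰d⁴, c¹⁰d⁵}.
No further products give new elements, so |G| = 78.

Answer: 78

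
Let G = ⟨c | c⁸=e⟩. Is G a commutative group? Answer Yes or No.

G has a single generator, so G is cyclic and hence abelian.

Answer: Yes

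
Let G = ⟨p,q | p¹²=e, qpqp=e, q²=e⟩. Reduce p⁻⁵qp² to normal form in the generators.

Multiply left to right, reducing at each step:
  (p⁷) · q = p⁷q
  (p⁷q) · p² = p⁵q

Answer: p⁵q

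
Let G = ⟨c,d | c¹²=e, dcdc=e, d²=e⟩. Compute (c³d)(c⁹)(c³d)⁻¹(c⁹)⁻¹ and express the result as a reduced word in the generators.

[(c³d), (c⁹)] = (c³d)·(c⁹)·(c³d)⁻¹·(c⁹)⁻¹.
  (c³d) · (c⁹) = c⁶d
  (c⁶d) · (c³d) = c³
  (c³) · (c³) = c⁶

Answer: c⁶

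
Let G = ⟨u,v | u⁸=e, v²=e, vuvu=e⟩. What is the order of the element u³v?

Compute successive powers until reaching e:
  (u³v)¹ = u³v, (u³v)² = e.
The smallest positive k with (u³v)ᵏ = e is 2.

Answer: 2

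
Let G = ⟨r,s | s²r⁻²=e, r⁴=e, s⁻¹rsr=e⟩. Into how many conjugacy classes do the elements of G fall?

The conjugacy classes (representative and size) are:
  [e] (size 1), [r³] (size 2), [r²] (size 1), [s⁻¹] (size 2), [rs⁻¹] (size 2).
Class equation: 1 + 2 + 1 + 2 + 2 = 8 = |G|. So G has 5 conjugacy classes.

Answer: 5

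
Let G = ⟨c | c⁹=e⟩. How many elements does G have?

G is generated by a single element, so G is cyclic. The relator gives c⁹ = e and no smaller power is forced to be e, so the 9 powers {c, e, c², c³, c⁴, c⁵, c⁶, c⁷, c⁸} are distinct. Hence |G| = 9.

Answer: 9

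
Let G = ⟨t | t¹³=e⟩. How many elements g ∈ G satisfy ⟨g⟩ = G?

G is cyclic of order 13. An element generates G iff its order is 13, and a cyclic group of order 13 has exactly φ(13) = 12 such elements.

Answer: 12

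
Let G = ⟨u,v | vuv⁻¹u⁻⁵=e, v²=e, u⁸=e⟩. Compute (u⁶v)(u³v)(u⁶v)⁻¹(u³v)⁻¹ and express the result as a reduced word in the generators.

[(u⁶v), (u³v)] = (u⁶v)·(u³v)·(u⁶v)⁻¹·(u³v)⁻¹.
  (u⁶v) · (u³v) = u⁵
  (u⁵) · (u²v) = u⁷v
  (u⁷v) · (uv) = u⁴

Answer: u⁴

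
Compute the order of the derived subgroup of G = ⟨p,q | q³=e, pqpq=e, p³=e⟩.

G' = [G, G] is generated by all commutators. The generator-pair commutators are: [p, q] = pq²p.
The subgroup they normally generate is {e, pq, p²q², pq²p}, of order 4.
Check: |G/G'| = 12/4 = 3 is the order of the abelianisation.

Answer: 4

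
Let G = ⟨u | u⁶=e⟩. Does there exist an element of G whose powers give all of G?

|G| = 6. The element u has order 6 (its powers give 6 distinct elements), so ⟨u⟩ = G and G is cyclic.

Answer: Yes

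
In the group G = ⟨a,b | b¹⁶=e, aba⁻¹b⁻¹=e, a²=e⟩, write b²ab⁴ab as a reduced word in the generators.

Multiply left to right, reducing at each step:
  (b²) · a = ab²
  (ab²) · b⁴ = ab⁶
  (ab⁶) · a = b⁶
  (b⁶) · b = b⁷

Answer: b⁷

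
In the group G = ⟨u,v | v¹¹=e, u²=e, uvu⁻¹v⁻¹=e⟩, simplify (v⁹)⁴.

Compute successive powers of (v⁹), reducing at each step:
  (v⁹)²: (v⁹) · v⁹ = v⁷
  (v⁹)³: (v⁷) · v⁹ = v⁵
  (v⁹)⁴: (v⁵) · v⁹ = v³

Answer: v³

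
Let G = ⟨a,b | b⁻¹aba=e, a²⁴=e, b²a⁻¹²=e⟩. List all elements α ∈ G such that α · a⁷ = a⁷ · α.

⟨a⁷⟩ ⊆ C_G(a⁷) since powers of a⁷ commute with a⁷; so |C_G(a⁷)| ≥ |⟨a⁷⟩| = 24.
By orbit–stabilizer, |C_G(a⁷)| = |G| / |conj. class of a⁷| = 48 / 2 = 24.
The 24 elements commuting with a⁷ are {e, a, a², a³, a⁴, a⁵, a⁶, a⁷, a⁸, a⁹, a¹⁰, a¹¹, a¹², a¹³, a¹⁴, a¹⁵, a¹⁶, a¹⁷, a¹⁸, a¹⁹, a²⁰, a²¹, a²², a²³}.

Answer: {e, a, a², a³, a⁴, a⁵, a⁶, a⁷, a⁸, a⁹, a¹⁰, a¹¹, a¹², a¹³, a¹⁴, a¹⁵, a¹⁶, a¹⁷, a¹⁸, a¹⁹, a²⁰, a²¹, a²², a²³}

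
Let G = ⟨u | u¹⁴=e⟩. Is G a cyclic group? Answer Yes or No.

|G| = 14. The element u has order 14 (its powers give 14 distinct elements), so ⟨u⟩ = G and G is cyclic.

Answer: Yes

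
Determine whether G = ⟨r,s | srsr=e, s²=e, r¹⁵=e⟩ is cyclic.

Every cyclic group is abelian. But r·s = rs while s·r = r¹⁴s, so r·s ≠ s·r and G is not abelian. Hence G is not cyclic.

Answer: No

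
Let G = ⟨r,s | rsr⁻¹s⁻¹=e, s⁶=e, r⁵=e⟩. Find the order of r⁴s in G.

Compute successive powers until reaching e:
  (r⁴s)¹ = r⁴s, (r⁴s)² = r³s², (r⁴s)³ = r²s³, (r⁴s)⁴ = rs⁴, (r⁴s)⁵ = s⁵, (r⁴s)⁶ = r⁴, (r⁴s)⁷ = r³s, (r⁴s)⁸ = r²s², (r⁴s)⁹ = rs³, (r⁴s)¹⁰ = s⁴, (r⁴s)¹¹ = r⁴s⁵, (r⁴s)¹² = r³, (r⁴s)¹³ = r²s, (r⁴s)¹⁴ = rs², (r⁴s)¹⁵ = s³, (r⁴s)¹⁶ = r⁴s⁴, (r⁴s)¹⁷ = r³s⁵, (r⁴s)¹⁸ = r², (r⁴s)¹⁹ = rs, (r⁴s)²⁰ = s², (r⁴s)²¹ = r⁴s³, (r⁴s)²² = r³s⁴, (r⁴s)²³ = r²s⁵, (r⁴s)²⁴ = r, (r⁴s)²⁵ = s, (r⁴s)²⁶ = r⁴s², (r⁴s)²⁷ = r³s³, (r⁴s)²⁸ = r²s⁴, (r⁴s)²⁹ = rs⁵, (r⁴s)³⁰ = e.
The smallest positive k with (r⁴s)ᵏ = e is 30.

Answer: 30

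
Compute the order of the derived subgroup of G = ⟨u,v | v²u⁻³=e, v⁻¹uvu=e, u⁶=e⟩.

G' = [G, G] is generated by all commutators. The generator-pair commutators are: [u, v] = u².
The subgroup they normally generate is {e, u², u⁴}, of order 3.
Check: |G/G'| = 12/3 = 4 is the order of the abelianisation.

Answer: 3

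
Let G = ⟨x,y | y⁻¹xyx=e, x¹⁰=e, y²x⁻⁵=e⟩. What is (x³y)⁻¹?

The order of (x³y) is 4 (smallest k with (x³y)ᵏ = e), so (x³y)⁻¹ = (x³y)³ = x³y⁻¹.
Check: (x³y) · (x³y⁻¹) → (x³y) · x³ = y;   y · y⁻¹ = e, giving e as required.

Answer: x³y⁻¹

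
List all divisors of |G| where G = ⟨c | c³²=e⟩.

|G| = 32 = 2⁵. By Lagrange's theorem the order of any subgroup divides 32; the divisors of 32 are 1, 2, 4, 8, 16, 32.

Answer: 1, 2, 4, 8, 16, 32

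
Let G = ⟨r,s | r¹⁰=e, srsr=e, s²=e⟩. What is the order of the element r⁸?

Compute successive powers until reaching e:
  (r⁸)¹ = r⁸, (r⁸)² = r⁶, (r⁸)³ = r⁴, (r⁸)⁴ = r², (r⁸)⁵ = e.
The smallest positive k with (r⁸)ᵏ = e is 5.

Answer: 5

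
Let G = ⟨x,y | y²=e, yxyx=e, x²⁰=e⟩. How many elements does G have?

Enumerate words in the generators, reducing via the relations: the distinct elements are
  {e, x, y, xy, x², x³, x⁴, x⁵, x⁶, x⁷, x⁸, x⁹, x²y, x³y, x¹², x¹³, x¹¹, x¹⁰, x¹⁴, x¹⁵, x¹⁶, x¹⁷, x¹⁸, x¹⁹, x⁴y, x⁵y, x⁶y, x⁷y, x⁸y, x⁹y, x¹²y, x¹³y, x¹¹y, x¹⁰y, x¹⁴y, x¹⁵y, x¹⁶y, x¹⁷y, x¹⁸y, x¹⁹y}.
No further products give new elements, so |G| = 40.

Answer: 40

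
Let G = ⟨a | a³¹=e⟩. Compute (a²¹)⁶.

Compute successive powers of (a²¹), reducing at each step:
  (a²¹)²: (a²¹) · a²¹ = a¹¹
  (a²¹)³: (a¹¹) · a²¹ = a
  (a²¹)⁴: a · a²¹ = a²²
  (a²¹)⁵: (a²²) · a²¹ = a¹²
  (a²¹)⁶: (a¹²) · a²¹ = a²

Answer: a²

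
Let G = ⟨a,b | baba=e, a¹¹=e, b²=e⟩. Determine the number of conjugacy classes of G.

The conjugacy classes (representative and size) are:
  [e] (size 1), [a¹⁰] (size 2), [a²] (size 2), [a³] (size 2), [a⁷] (size 2), [a⁶] (size 2), [a²b] (size 11).
Class equation: 1 + 2 + 2 + 2 + 2 + 2 + 11 = 22 = |G|. So G has 7 conjugacy classes.

Answer: 7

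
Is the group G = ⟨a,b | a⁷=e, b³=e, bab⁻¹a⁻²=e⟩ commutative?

a·b = ab but b·a = a²b, so a·b ≠ b·a and G is not abelian.

Answer: No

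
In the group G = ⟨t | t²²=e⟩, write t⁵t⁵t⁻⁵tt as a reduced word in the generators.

Multiply left to right, reducing at each step:
  (t⁵) · t⁵ = t¹⁰
  (t¹⁰) · t⁻⁵ = t⁵
  (t⁵) · t = t⁶
  (t⁶) · t = t⁷

Answer: t⁷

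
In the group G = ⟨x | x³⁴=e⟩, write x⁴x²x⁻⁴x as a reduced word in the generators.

Multiply left to right, reducing at each step:
  (x⁴) · x² = x⁶
  (x⁶) · x⁻⁴ = x²
  (x²) · x = x³

Answer: x³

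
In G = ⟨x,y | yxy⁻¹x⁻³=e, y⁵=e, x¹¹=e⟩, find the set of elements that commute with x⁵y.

⟨x⁵y⟩ ⊆ C_G(x⁵y) since powers of x⁵y commute with x⁵y; so |C_G(x⁵y)| ≥ |⟨x⁵y⟩| = 5.
By orbit–stabilizer, |C_G(x⁵y)| = |G| / |conj. class of x⁵y| = 55 / 11 = 5.
The 5 elements commuting with x⁵y are {e, x²y⁴, x⁵y, x⁹y², x¹⁰y³}.

Answer: {e, x²y⁴, x⁵y, x⁹y², x¹⁰y³}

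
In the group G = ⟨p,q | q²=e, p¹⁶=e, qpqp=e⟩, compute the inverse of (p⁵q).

The order of (p⁵q) is 2 (smallest k with (p⁵q)ᵏ = e), so (p⁵q)⁻¹ = (p⁵q)¹ = p⁵q.
Check: (p⁵q) · (p⁵q) → (p⁵q) · p⁵ = q;   q · q = e, giving e as required.

Answer: p⁵q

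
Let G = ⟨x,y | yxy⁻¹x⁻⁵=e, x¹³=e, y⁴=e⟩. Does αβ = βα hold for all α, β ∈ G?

x·y = xy but y·x = x⁵y, so x·y ≠ y·x and G is not abelian.

Answer: No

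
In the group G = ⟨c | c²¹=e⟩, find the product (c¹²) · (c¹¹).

Compute (c¹²) · (c¹¹) by multiplying left to right and reducing via the relations at each step:
  (c¹²) · c¹¹ = c²

Answer: c²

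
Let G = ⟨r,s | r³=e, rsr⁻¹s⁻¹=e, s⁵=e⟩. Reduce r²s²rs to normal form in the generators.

Multiply left to right, reducing at each step:
  (r²) · s² = r²s²
  (r²s²) · r = s²
  (s²) · s = s³

Answer: s³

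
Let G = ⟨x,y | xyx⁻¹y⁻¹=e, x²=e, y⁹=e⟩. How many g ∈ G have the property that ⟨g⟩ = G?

G is cyclic of order 18. An element generates G iff its order is 18, and a cyclic group of order 18 has exactly φ(18) = 6 such elements.

Answer: 6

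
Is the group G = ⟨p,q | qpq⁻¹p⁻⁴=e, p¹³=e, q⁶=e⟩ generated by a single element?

Every cyclic group is abelian. But p·q = pq while q·p = p⁴q, so p·q ≠ q·p and G is not abelian. Hence G is not cyclic.

Answer: No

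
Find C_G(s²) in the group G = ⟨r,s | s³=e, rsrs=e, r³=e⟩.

⟨s²⟩ ⊆ C_G(s²) since powers of s² commute with s²; so |C_G(s²)| ≥ |⟨s²⟩| = 3.
By orbit–stabilizer, |C_G(s²)| = |G| / |conj. class of s²| = 12 / 4 = 3.
The 3 elements commuting with s² are {e, s, s²}.

Answer: {e, s, s²}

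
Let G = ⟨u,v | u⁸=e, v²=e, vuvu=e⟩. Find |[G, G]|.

G' = [G, G] is generated by all commutators. The generator-pair commutators are: [u, v] = u².
The subgroup they normally generate is {e, u², u⁴, u⁶}, of order 4.
Check: |G/G'| = 16/4 = 4 is the order of the abelianisation.

Answer: 4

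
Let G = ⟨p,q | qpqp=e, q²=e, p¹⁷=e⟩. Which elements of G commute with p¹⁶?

⟨p¹⁶⟩ ⊆ C_G(p¹⁶) since powers of p¹⁶ commute with p¹⁶; so |C_G(p¹⁶)| ≥ |⟨p¹⁶⟩| = 17.
By orbit–stabilizer, |C_G(p¹⁶)| = |G| / |conj. class of p¹⁶| = 34 / 2 = 17.
The 17 elements commuting with p¹⁶ are {e, p, p², p³, p⁴, p⁵, p⁶, p⁷, p⁸, p⁹, p¹⁰, p¹¹, p¹², p¹³, p¹⁴, p¹⁵, p¹⁶}.

Answer: {e, p, p², p³, p⁴, p⁵, p⁶, p⁷, p⁸, p⁹, p¹⁰, p¹¹, p¹², p¹³, p¹⁴, p¹⁵, p¹⁶}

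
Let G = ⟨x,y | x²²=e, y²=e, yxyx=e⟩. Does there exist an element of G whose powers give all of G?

Every cyclic group is abelian. But x·y = xy while y·x = x²¹y, so x·y ≠ y·x and G is not abelian. Hence G is not cyclic.

Answer: No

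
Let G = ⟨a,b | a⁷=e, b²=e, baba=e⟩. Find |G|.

Enumerate words in the generators, reducing via the relations: the distinct elements are
  {a, b, e, ab, a², a³, a⁴, a⁵, a⁶, a²b, a³b, a⁴b, a⁵b, a⁶b}.
No further products give new elements, so |G| = 14.

Answer: 14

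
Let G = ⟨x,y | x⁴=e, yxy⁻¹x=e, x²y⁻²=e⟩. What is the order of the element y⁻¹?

Compute successive powers until reaching e:
  (y⁻¹)¹ = y⁻¹, (y⁻¹)² = x², (y⁻¹)³ = y, (y⁻¹)⁴ = e.
The smallest positive k with (y⁻¹)ᵏ = e is 4.

Answer: 4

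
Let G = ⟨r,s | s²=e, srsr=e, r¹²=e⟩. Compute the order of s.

Compute successive powers until reaching e:
  s¹ = s, s² = e.
The smallest positive k with sᵏ = e is 2.

Answer: 2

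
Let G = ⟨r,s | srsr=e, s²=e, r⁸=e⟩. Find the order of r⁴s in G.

Compute successive powers until reaching e:
  (r⁴s)¹ = r⁴s, (r⁴s)² = e.
The smallest positive k with (r⁴s)ᵏ = e is 2.

Answer: 2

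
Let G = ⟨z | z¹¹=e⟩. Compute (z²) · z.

Compute (z²) · z by multiplying left to right and reducing via the relations at each step:
  (z²) · z = z³

Answer: z³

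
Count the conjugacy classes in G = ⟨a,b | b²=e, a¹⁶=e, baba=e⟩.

The conjugacy classes (representative and size) are:
  [e] (size 1), [a¹⁵] (size 2), [a²] (size 2), [a³] (size 2), [a¹²] (size 2), [a⁵] (size 2), [a⁶] (size 2), [a⁷] (size 2), [a⁸] (size 1), [a²b] (size 8), [a¹⁵b] (size 8).
Class equation: 1 + 2 + 2 + 2 + 2 + 2 + 2 + 2 + 1 + 8 + 8 = 32 = |G|. So G has 11 conjugacy classes.

Answer: 11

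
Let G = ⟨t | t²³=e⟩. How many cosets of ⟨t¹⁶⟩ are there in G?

First find ord(t¹⁶) by computing successive powers:
  (t¹⁶)¹ = t¹⁶, (t¹⁶)² = t⁹, (t¹⁶)³ = t², (t¹⁶)⁴ = t¹⁸, (t¹⁶)⁵ = t¹¹, (t¹⁶)⁶ = t⁴, (t¹⁶)⁷ = t²⁰, (t¹⁶)⁸ = t¹³, (t¹⁶)⁹ = t⁶, (t¹⁶)¹⁰ = t²², (t¹⁶)¹¹ = t¹⁵, (t¹⁶)¹² = t⁸, (t¹⁶)¹³ = t, (t¹⁶)¹⁴ = t¹⁷, (t¹⁶)¹⁵ = t¹⁰, (t¹⁶)¹⁶ = t³, (t¹⁶)¹⁷ = t¹⁹, (t¹⁶)¹⁸ = t¹², (t¹⁶)¹⁹ = t⁵, (t¹⁶)²⁰ = t²¹, (t¹⁶)²¹ = t¹⁴, (t¹⁶)²² = t⁷, (t¹⁶)²³ = e.
So |⟨t¹⁶⟩| = ord(t¹⁶) = 23. With |G| = 23, by Lagrange [G : ⟨t¹⁶⟩] = 23/23 = 1.

Answer: 1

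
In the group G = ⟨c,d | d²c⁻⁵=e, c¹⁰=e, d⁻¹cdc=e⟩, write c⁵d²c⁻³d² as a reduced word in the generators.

Multiply left to right, reducing at each step:
  (c⁵) · d² = e
  e · c⁻³ = c⁷
  (c⁷) · d² = c²

Answer: c²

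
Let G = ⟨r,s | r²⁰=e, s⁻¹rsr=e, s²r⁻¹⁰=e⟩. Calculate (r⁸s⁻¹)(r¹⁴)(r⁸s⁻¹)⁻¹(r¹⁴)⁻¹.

[(r⁸s⁻¹), (r¹⁴)] = (r⁸s⁻¹)·(r¹⁴)·(r⁸s⁻¹)⁻¹·(r¹⁴)⁻¹.
  (r⁸s⁻¹) · (r¹⁴) = r⁴s
  (r⁴s) · (r⁸s) = r⁶
  (r⁶) · (r⁶) = r¹²

Answer: r¹²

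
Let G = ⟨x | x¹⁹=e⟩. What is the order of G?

G is generated by a single element, so G is cyclic. The relator gives x¹⁹ = e and no smaller power is forced to be e, so the 19 powers {e, x, x², x³, x⁴, x⁵, x⁶, x⁷, x⁸, x⁹, x¹², x¹³, x¹¹, x¹⁰, x¹⁴, x¹⁵, x¹⁶, x¹⁷, x¹⁸} are distinct. Hence |G| = 19.

Answer: 19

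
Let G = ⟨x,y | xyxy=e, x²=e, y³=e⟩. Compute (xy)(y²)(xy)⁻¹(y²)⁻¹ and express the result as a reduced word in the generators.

[(xy), (y²)] = (xy)·(y²)·(xy)⁻¹·(y²)⁻¹.
  (xy) · (y²) = x
  x · (xy) = y
  y · y = y²

Answer: y²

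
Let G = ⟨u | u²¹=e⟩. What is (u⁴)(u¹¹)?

Compute (u⁴) · (u¹¹) by multiplying left to right and reducing via the relations at each step:
  (u⁴) · u¹¹ = u¹⁵

Answer: u¹⁵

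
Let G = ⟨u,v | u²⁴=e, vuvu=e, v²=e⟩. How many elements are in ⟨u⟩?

|⟨u⟩| equals the order of u. Compute successive powers until reaching e:
  u¹ = u, u² = u², u³ = u³, u⁴ = u⁴, u⁵ = u⁵, u⁶ = u⁶, u⁷ = u⁷, u⁸ = u⁸, u⁹ = u⁹, u¹⁰ = u¹⁰, u¹¹ = u¹¹, u¹² = u¹², u¹³ = u¹³, u¹⁴ = u¹⁴, u¹⁵ = u¹⁵, u¹⁶ = u¹⁶, u¹⁷ = u¹⁷, u¹⁸ = u¹⁸, u¹⁹ = u¹⁹, u²⁰ = u²⁰, u²¹ = u²¹, u²² = u²², u²³ = u²³, u²⁴ = e.
The smallest positive k with uᵏ = e is 24, so |⟨u⟩| = 24.

Answer: 24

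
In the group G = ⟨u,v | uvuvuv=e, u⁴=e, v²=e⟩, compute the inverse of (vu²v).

The order of (vu²v) is 2 (smallest k with (vu²v)ᵏ = e), so (vu²v)⁻¹ = (vu²v)¹ = vu²v.
Check: (vu²v) · (vu²v) → (vu²v) · v = vu²;   (vu²) · u² = v;   v · v = e, giving e as required.

Answer: vu²v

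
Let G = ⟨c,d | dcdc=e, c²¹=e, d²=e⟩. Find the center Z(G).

An element z ∈ Z(G) iff z commutes with every generator.
For example e is central: e·c = c = c·e; e·d = d = d·e.
Whereas c ∉ Z(G) since c·d = cd ≠ c²⁰d = d·c.
Checking each of the 42 elements this way gives Z(G) = {e}, of order 1.

Answer: {e}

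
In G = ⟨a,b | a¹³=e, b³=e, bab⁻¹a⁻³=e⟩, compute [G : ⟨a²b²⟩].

First find ord(a²b²) by computing successive powers:
  (a²b²)¹ = a²b², (a²b²)² = a⁷b, (a²b²)³ = e.
So |⟨a²b²⟩| = ord(a²b²) = 3. With |G| = 39, by Lagrange [G : ⟨a²b²⟩] = 39/3 = 13.

Answer: 13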